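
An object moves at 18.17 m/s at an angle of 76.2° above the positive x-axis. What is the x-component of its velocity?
vₓ = v cos(θ) = 18.17 × cos(76.2°) = 4.33 m/s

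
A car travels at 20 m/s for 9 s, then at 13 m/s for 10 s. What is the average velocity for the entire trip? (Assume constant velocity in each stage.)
d₁ = v₁t₁ = 20 × 9 = 180 m
d₂ = v₂t₂ = 13 × 10 = 130 m
d_total = 310 m, t_total = 19 s
v_avg = d_total/t_total = 310/19 = 16.32 m/s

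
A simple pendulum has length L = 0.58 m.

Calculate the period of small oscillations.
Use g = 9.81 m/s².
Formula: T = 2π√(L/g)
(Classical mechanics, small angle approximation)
T = 2π√(L/g) = 2π√(0.58/9.81) = 1.528 s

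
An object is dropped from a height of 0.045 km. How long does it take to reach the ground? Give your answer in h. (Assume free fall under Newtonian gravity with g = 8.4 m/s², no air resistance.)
t = √(2h/g) (with unit conversion) = 0.0009092 h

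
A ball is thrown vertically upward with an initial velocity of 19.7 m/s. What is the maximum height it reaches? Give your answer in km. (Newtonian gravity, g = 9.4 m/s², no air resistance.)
h_max = v₀²/(2g) (with unit conversion) = 0.02064 km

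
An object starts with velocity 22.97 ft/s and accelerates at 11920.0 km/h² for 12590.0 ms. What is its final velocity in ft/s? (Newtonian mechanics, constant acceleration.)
v = v₀ + at (with unit conversion) = 60.96 ft/s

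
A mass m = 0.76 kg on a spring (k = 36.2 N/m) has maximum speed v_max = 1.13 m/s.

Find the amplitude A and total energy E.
½mv²_max = ½kA² → A = v_max√(m/k) = 1.13×√(0.76/36.2) = 0.1637 m = 16.37 cm
E = ½mv²_max = ½×0.76×1.13² = 0.4852 J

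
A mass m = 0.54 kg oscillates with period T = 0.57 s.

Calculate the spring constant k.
T = 2π√(m/k) → k = m(2π/T)² = 0.54×(2π/0.57)² = 65.62 N/m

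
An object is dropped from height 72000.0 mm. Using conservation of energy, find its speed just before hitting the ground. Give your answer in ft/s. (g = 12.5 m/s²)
mgh = ½mv² → v = √(2gh) = √(2×12.5×72) = 42.43 m/s = 139.2 ft/s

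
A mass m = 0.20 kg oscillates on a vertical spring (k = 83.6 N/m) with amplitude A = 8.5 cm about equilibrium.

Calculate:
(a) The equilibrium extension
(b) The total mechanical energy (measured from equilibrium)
x_eq = mg/k = 0.2×9.81/83.6 = 0.02347 m = 2.347 cm
E = ½kA² = ½×83.6×(0.085)² = 0.302 J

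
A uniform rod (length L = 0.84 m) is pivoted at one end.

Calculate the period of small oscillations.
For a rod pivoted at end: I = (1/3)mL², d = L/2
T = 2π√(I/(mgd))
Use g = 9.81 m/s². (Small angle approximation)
I/m = (1/3)L² = 0.2352 m²; d = L/2 = 0.42 m
T = 2π√(I/(mgd)) = 2π√(0.2352/(9.81×0.42)) = 1.501 s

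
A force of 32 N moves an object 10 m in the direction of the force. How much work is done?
W = Fd = 32×10 = 320.0 J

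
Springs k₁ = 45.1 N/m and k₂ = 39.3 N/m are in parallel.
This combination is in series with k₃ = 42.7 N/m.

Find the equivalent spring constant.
k₁₂ = k₁ + k₂ = 84.4 N/m (parallel)
1/k_eq = 1/k₁₂ + 1/k₃ → k_eq = 28.35 N/m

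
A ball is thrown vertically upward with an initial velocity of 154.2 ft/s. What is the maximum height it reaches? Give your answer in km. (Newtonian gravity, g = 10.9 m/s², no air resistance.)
h_max = v₀²/(2g) (with unit conversion) = 0.1013 km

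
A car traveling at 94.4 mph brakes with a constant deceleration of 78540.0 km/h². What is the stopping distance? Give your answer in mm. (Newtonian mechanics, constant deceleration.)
d = v₀² / (2a) (with unit conversion) = 146900.0 mm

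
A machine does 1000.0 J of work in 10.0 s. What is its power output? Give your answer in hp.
P = W/t = 1000 J / 10 s = 100 W = 0.1341 hp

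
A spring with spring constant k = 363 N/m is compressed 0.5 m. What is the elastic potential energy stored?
PE = ½kx² = ½×363×0.5² = 45.38 J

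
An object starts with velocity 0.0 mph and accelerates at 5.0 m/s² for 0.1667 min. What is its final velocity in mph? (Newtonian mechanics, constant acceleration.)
v = v₀ + at (with unit conversion) = 111.9 mph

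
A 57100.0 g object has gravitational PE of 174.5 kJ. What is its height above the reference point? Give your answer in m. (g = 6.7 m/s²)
PE = mgh → h = PE/(mg) = 1.745e+05 J / (57.1 kg × 6.7 m/s²) = 456.1 m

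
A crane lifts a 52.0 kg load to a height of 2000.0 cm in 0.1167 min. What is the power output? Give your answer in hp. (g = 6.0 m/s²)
W = mgh = 52×6.0×20 = 6240 J
P = W/t = 6240/7.002 = 891.2 W = 1.195 hp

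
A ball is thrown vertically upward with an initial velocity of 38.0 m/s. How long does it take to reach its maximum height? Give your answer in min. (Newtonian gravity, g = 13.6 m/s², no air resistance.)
t_up = v₀/g (with unit conversion) = 0.04657 min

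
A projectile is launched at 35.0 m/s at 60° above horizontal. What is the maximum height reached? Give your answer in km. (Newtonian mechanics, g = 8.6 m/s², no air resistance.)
H = v₀²sin²(θ)/(2g) (with unit conversion) = 0.05342 km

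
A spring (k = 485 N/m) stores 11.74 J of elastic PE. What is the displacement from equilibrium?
PE = ½kx² → x = √(2PE/k) = √(2×11.74/485) = 0.22 m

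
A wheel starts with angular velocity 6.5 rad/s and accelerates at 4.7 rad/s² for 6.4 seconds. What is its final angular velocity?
ω = ω₀ + αt = 6.5 + 4.7 × 6.4 = 36.58 rad/s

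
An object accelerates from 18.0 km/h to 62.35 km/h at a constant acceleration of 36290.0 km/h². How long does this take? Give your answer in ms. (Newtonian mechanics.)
t = (v - v₀)/a (with unit conversion) = 4400.0 ms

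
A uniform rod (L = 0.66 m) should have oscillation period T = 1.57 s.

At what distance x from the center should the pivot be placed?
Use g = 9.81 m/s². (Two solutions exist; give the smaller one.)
T = 2π√((L²/12 + x²)/(gx)). Let c = T²g/(4π²) = 0.6125.
x² − cx + L²/12 = 0 → x = (c − √(c² − L²/3))/2 = 0.06648 m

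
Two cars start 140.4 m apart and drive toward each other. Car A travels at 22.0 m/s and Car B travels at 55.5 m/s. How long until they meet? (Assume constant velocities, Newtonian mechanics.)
Combined speed: v_combined = 22.0 + 55.5 = 77.5 m/s
Time to meet: t = d/77.5 = 140.4/77.5 = 1.81 s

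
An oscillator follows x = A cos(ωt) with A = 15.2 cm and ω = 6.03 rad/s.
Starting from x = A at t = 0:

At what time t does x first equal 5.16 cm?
cos(ωt) = x/A = 5.16/15.2 = 0.3395
ωt = arccos(0.3395) = 1.224 rad
t = 1.224/6.03 = 0.2031 s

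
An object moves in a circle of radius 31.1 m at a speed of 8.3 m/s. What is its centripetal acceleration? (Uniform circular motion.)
a_c = v²/r = 8.3²/31.1 = 68.89/31.1 = 2.22 m/s²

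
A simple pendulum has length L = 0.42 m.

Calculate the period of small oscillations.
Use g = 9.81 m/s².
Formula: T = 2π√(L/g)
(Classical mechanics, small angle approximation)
T = 2π√(L/g) = 2π√(0.42/9.81) = 1.3 s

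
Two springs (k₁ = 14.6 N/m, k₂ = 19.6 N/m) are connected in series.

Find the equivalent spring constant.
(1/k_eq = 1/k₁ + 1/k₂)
1/k_eq = 1/14.6 + 1/19.6 = 0.11951; k_eq = 8.367 N/m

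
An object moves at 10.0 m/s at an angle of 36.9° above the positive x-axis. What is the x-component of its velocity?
vₓ = v cos(θ) = 10.0 × cos(36.9°) = 8.0 m/s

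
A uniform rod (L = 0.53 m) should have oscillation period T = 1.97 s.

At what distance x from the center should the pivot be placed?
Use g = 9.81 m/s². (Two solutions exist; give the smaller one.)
T = 2π√((L²/12 + x²)/(gx)). Let c = T²g/(4π²) = 0.9644.
x² − cx + L²/12 = 0 → x = (c − √(c² − L²/3))/2 = 0.02492 m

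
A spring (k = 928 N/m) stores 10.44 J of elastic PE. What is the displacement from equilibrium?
PE = ½kx² → x = √(2PE/k) = √(2×10.44/928) = 0.15 m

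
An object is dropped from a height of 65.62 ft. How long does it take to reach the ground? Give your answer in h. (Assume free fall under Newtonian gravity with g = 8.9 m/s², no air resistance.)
t = √(2h/g) (with unit conversion) = 0.0005889 h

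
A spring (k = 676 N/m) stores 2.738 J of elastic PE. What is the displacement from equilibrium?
PE = ½kx² → x = √(2PE/k) = √(2×2.738/676) = 0.09 m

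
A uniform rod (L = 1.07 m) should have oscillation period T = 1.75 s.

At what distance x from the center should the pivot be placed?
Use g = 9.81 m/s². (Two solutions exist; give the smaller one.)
T = 2π√((L²/12 + x²)/(gx)). Let c = T²g/(4π²) = 0.761.
x² − cx + L²/12 = 0 → x = (c − √(c² − L²/3))/2 = 0.1583 m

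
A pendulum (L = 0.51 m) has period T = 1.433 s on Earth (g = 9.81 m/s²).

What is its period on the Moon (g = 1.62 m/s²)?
T = 2π√(L/g), so T_moon/T_earth = √(g_earth/g_moon)
T_moon = 2π√(0.51/1.62) = 3.525 s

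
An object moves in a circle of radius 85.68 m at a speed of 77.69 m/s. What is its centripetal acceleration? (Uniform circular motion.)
a_c = v²/r = 77.69²/85.68 = 6035.74/85.68 = 70.45 m/s²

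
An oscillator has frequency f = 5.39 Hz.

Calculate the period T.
T = 1/f = 1/5.39 = 0.1855 s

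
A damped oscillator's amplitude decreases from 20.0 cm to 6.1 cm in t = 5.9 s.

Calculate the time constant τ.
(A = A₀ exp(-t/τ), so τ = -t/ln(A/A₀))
A/A₀ = 6.1/20.0 = 0.305; ln(A/A₀) = -1.187
τ = −t/ln(A/A₀) = −5.9/-1.187 = 4.969 s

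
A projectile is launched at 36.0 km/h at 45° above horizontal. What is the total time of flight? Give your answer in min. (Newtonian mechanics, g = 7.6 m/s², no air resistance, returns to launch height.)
T = 2v₀sin(θ)/g (with unit conversion) = 0.03101 min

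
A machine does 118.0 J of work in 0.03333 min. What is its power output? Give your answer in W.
P = W/t = 118 J / 2 s = 59.01 W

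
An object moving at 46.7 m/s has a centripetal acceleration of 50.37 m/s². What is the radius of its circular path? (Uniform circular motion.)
r = v²/a_c = 46.7²/50.37 = 43.3 m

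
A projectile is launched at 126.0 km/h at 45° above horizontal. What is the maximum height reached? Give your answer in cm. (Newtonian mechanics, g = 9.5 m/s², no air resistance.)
H = v₀²sin²(θ)/(2g) (with unit conversion) = 3224.0 cm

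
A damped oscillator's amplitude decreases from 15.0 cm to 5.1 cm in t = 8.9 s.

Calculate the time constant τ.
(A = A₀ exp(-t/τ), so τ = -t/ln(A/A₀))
A/A₀ = 5.1/15.0 = 0.34; ln(A/A₀) = -1.079
τ = −t/ln(A/A₀) = −8.9/-1.079 = 8.25 s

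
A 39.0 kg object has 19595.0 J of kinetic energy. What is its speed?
KE = ½mv² → v = √(2KE/m) = √(2×19595.0/39.0) = 31.7 m/s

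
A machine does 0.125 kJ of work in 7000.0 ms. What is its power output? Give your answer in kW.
P = W/t = 125 J / 7 s = 17.86 W = 0.01786 kW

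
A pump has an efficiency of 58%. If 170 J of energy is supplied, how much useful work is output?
W_out = η × W_in = 0.58 × 170 = 98.6 J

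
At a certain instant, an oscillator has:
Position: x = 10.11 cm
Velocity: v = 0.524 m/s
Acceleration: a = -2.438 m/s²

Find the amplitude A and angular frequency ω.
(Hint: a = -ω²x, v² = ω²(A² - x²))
a = −ω²x → ω = √(|a|/x) = √(2.438/0.1011) = 4.911 rad/s
v² = ω²(A² − x²) → A = √(x² + v²/ω²) = √(0.1011² + 0.524²/4.911²) = 0.147 m = 14.7 cm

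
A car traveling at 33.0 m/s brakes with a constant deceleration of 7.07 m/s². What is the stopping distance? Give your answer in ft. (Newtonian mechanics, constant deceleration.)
d = v₀² / (2a) (with unit conversion) = 252.7 ft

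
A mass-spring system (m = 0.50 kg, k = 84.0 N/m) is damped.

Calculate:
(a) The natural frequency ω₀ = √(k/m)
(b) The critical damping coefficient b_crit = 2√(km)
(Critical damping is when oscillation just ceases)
ω₀ = √(k/m) = √(84.0/0.5) = 12.96 rad/s
b_crit = 2√(km) = 2√(84.0×0.5) = 12.96 kg/s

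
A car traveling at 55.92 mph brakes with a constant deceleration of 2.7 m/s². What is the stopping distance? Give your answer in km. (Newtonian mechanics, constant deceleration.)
d = v₀² / (2a) (with unit conversion) = 0.1157 km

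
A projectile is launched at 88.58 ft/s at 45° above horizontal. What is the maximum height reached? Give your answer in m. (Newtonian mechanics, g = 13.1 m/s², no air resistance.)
H = v₀²sin²(θ)/(2g) (with unit conversion) = 13.91 m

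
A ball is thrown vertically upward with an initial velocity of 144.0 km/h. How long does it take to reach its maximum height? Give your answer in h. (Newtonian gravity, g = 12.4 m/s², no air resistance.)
t_up = v₀/g (with unit conversion) = 0.0008961 h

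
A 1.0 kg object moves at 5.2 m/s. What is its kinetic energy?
KE = ½mv² = ½×1.0×5.2² = 13.52 J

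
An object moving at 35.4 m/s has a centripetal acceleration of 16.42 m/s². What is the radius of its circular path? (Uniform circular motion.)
r = v²/a_c = 35.4²/16.42 = 76.32 m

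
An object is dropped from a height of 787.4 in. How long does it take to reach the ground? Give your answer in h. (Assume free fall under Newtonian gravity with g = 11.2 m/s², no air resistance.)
t = √(2h/g) (with unit conversion) = 0.000525 h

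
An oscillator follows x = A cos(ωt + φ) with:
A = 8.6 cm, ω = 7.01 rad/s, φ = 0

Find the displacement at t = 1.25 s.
x = A cos(ωt + φ) = 8.6×cos(7.01×1.25 + 0) = -6.782 cm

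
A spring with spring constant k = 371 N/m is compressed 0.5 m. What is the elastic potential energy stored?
PE = ½kx² = ½×371×0.5² = 46.38 J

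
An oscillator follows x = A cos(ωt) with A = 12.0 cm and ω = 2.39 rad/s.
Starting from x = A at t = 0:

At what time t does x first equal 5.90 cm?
cos(ωt) = x/A = 5.9/12.0 = 0.4917
ωt = arccos(0.4917) = 1.057 rad
t = 1.057/2.39 = 0.4422 s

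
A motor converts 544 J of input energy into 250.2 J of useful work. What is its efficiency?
η = W_out/W_in = 250.2/544 = 0.4599 = 45.99%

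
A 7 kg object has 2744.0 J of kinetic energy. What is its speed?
KE = ½mv² → v = √(2KE/m) = √(2×2744.0/7) = 28.0 m/s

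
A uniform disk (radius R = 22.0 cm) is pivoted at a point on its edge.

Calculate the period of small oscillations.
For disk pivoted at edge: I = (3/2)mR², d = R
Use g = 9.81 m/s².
I/m = (3/2)R² = 0.0726 m²; d = R = 0.22 m
T = 2π√((3/2)R²/(gR)) = 2π√(3R/(2g)) = 1.152 s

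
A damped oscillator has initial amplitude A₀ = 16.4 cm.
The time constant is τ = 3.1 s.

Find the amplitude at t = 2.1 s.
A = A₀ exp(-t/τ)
A = A₀ exp(−t/τ) = 16.4×exp(−2.1/3.1) = 8.33 cm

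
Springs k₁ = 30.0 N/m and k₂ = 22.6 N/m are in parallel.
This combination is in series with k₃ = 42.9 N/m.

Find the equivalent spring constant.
k₁₂ = k₁ + k₂ = 52.6 N/m (parallel)
1/k_eq = 1/k₁₂ + 1/k₃ → k_eq = 23.63 N/m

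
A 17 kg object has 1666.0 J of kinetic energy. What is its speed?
KE = ½mv² → v = √(2KE/m) = √(2×1666.0/17) = 14.0 m/s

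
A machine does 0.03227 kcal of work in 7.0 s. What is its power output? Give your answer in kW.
P = W/t = 135 J / 7 s = 19.29 W = 0.01929 kW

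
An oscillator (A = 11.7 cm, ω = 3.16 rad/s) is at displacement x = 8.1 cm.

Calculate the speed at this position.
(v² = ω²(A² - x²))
v = ω√(A² − x²) = 3.16×√(0.117² − 0.081²) = 0.2668 m/s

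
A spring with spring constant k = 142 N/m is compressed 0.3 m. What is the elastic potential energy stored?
PE = ½kx² = ½×142×0.3² = 6.39 J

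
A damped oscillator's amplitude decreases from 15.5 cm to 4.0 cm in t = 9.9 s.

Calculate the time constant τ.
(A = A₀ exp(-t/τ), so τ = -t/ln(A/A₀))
A/A₀ = 4.0/15.5 = 0.2581; ln(A/A₀) = -1.355
τ = −t/ln(A/A₀) = −9.9/-1.355 = 7.309 s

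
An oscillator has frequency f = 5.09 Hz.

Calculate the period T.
T = 1/f = 1/5.09 = 0.1965 s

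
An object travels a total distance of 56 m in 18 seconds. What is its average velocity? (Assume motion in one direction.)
v_avg = Δd / Δt = 56 / 18 = 3.11 m/s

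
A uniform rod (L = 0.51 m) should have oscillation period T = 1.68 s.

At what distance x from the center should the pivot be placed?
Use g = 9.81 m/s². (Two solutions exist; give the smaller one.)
T = 2π√((L²/12 + x²)/(gx)). Let c = T²g/(4π²) = 0.7013.
x² − cx + L²/12 = 0 → x = (c − √(c² − L²/3))/2 = 0.0324 m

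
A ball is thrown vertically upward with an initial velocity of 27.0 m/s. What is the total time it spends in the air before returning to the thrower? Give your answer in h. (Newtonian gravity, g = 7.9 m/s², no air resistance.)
t_total = 2v₀/g (with unit conversion) = 0.001899 h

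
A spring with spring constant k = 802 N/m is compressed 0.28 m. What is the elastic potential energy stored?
PE = ½kx² = ½×802×0.28² = 31.44 J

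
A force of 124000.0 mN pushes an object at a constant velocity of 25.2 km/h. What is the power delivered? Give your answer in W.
P = Fv = 124 N × 7 m/s = 868 W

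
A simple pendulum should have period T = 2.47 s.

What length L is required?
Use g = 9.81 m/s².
T = 2π√(L/g) → L = g(T/2π)² = 9.81×(2.47/2π)² = 1.516 m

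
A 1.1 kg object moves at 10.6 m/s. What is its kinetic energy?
KE = ½mv² = ½×1.1×10.6² = 61.798 J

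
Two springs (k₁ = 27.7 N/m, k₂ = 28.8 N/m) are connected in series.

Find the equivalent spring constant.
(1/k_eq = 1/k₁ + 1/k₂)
1/k_eq = 1/27.7 + 1/28.8 = 0.070823; k_eq = 14.12 N/m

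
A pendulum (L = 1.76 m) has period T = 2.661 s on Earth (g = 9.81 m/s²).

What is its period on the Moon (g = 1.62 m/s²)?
T = 2π√(L/g), so T_moon/T_earth = √(g_earth/g_moon)
T_moon = 2π√(1.76/1.62) = 6.549 s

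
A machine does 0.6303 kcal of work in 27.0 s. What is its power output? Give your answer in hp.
P = W/t = 2637 J / 27 s = 97.67 W = 0.131 hp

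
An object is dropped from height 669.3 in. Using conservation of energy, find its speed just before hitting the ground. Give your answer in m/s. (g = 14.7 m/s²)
mgh = ½mv² → v = √(2gh) = √(2×14.7×17) = 22.36 m/s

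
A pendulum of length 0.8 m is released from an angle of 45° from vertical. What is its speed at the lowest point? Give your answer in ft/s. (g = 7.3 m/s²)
h = L(1 − cosθ) = 0.8×(1 − cos45°) = 0.2343 m
v = √(2gh) = √(2×7.3×0.2343) = 1.85 m/s = 6.068 ft/s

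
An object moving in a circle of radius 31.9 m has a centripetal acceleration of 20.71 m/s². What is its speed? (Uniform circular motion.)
v = √(a_c × r) = √(20.71 × 31.9) = 25.7 m/s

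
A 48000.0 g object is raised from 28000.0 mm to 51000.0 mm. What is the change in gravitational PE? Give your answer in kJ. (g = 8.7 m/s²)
ΔPE = mg(h₂ − h₁) = 48 kg × 8.7 m/s² × (51 − 28) m = 9605 J = 9.605 kJ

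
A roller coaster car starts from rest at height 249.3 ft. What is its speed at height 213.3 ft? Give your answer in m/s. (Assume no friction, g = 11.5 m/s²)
mgh₁ = ½mv₂² + mgh₂ → v₂ = √(2g(h₁−h₂)) = √(2×11.5×(75.99−65.01)) = 15.89 m/s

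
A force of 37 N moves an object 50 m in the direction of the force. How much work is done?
W = Fd = 37×50 = 1850.0 J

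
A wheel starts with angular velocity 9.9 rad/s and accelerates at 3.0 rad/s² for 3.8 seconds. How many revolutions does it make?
θ = ω₀t + ½αt² = 9.9×3.8 + ½×3.0×3.8² = 59.28 rad
Revolutions = θ/(2π) = 59.28/(2π) = 9.43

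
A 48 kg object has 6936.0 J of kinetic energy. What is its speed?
KE = ½mv² → v = √(2KE/m) = √(2×6936.0/48) = 17.0 m/s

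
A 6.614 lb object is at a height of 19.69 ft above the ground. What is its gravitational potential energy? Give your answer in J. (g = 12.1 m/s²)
PE = mgh = 3 kg × 12.1 m/s² × 6.002 m = 217.9 J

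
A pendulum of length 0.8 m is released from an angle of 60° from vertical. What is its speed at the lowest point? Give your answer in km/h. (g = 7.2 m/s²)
h = L(1 − cosθ) = 0.8×(1 − cos60°) = 0.4 m
v = √(2gh) = √(2×7.2×0.4) = 2.4 m/s = 8.64 km/h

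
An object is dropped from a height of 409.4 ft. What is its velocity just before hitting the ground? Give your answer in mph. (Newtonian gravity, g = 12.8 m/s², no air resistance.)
v = √(2gh) (with unit conversion) = 126.4 mph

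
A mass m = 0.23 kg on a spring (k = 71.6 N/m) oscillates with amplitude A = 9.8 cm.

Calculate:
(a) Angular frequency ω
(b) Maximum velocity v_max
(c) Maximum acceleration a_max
ω = √(k/m) = √(71.6/0.23) = 17.64 rad/s
v_max = ωA = 17.64×0.098 = 1.729 m/s
a_max = ω²A = 17.64²×0.098 = 30.51 m/s²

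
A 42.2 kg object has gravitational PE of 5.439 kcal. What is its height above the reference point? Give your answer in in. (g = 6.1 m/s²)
PE = mgh → h = PE/(mg) = 2.276e+04 J / (42.2 kg × 6.1 m/s²) = 88.4 m = 3480.0 in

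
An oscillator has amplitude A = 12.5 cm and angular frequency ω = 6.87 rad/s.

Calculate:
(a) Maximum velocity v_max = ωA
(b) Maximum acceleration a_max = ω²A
v_max = ωA = 6.87×0.125 = 0.8588 m/s
a_max = ω²A = 6.87²×0.125 = 5.9 m/s²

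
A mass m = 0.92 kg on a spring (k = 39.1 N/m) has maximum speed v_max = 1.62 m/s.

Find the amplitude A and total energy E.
½mv²_max = ½kA² → A = v_max√(m/k) = 1.62×√(0.92/39.1) = 0.2485 m = 24.85 cm
E = ½mv²_max = ½×0.92×1.62² = 1.207 J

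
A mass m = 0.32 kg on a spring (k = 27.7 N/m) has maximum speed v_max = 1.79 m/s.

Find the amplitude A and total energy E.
½mv²_max = ½kA² → A = v_max√(m/k) = 1.79×√(0.32/27.7) = 0.1924 m = 19.24 cm
E = ½mv²_max = ½×0.32×1.79² = 0.5127 J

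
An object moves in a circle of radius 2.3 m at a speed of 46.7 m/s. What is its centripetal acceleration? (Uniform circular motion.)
a_c = v²/r = 46.7²/2.3 = 2180.89/2.3 = 948.21 m/s²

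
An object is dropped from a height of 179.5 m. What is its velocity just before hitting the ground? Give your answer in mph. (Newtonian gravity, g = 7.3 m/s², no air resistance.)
v = √(2gh) (with unit conversion) = 114.5 mph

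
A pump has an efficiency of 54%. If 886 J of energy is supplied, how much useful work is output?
W_out = η × W_in = 0.54 × 886 = 478.44 J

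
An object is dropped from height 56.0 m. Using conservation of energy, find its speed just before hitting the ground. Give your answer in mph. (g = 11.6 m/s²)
mgh = ½mv² → v = √(2gh) = √(2×11.6×56) = 36.04 m/s = 80.63 mph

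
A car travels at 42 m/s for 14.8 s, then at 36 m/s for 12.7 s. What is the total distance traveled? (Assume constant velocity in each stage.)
d₁ = v₁t₁ = 42 × 14.8 = 621.6 m
d₂ = v₂t₂ = 36 × 12.7 = 457.2 m
d_total = 621.6 + 457.2 = 1078.8 m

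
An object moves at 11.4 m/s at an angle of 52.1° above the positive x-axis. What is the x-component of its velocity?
vₓ = v cos(θ) = 11.4 × cos(52.1°) = 7.0 m/s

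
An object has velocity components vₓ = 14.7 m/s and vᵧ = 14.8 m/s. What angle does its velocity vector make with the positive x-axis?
θ = arctan(vᵧ/vₓ) = arctan(14.8/14.7) = 45.19°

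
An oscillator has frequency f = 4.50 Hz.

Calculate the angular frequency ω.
ω = 2πf = 2π×4.5 = 28.27 rad/s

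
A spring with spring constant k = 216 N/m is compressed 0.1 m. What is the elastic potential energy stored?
PE = ½kx² = ½×216×0.1² = 1.08 J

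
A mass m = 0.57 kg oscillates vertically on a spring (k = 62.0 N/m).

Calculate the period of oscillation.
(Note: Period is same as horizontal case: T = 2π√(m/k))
T = 2π√(m/k) = 2π√(0.57/62.0) = 0.6025 s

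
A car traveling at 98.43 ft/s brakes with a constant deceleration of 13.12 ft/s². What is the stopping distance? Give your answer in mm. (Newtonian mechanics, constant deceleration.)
d = v₀² / (2a) (with unit conversion) = 112500.0 mm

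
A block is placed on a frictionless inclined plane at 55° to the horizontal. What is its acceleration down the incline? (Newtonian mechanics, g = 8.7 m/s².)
a = g sin(θ) = 8.7 × sin(55°) = 8.7 × 0.8192 = 7.13 m/s²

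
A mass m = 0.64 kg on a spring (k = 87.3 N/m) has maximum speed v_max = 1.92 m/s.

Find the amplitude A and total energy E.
½mv²_max = ½kA² → A = v_max√(m/k) = 1.92×√(0.64/87.3) = 0.1644 m = 16.44 cm
E = ½mv²_max = ½×0.64×1.92² = 1.18 J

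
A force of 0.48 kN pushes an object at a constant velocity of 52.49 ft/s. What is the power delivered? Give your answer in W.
P = Fv = 480 N × 16 m/s = 7679 W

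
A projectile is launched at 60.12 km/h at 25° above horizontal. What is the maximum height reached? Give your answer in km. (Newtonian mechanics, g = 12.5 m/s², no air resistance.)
H = v₀²sin²(θ)/(2g) (with unit conversion) = 0.001992 km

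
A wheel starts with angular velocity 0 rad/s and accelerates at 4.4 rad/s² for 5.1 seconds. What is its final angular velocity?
ω = ω₀ + αt = 0 + 4.4 × 5.1 = 22.44 rad/s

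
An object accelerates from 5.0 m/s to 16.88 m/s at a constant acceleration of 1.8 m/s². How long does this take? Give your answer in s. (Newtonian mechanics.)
t = (v - v₀)/a = 6.6 s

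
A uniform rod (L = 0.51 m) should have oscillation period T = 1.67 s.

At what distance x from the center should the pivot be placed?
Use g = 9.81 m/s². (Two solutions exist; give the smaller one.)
T = 2π√((L²/12 + x²)/(gx)). Let c = T²g/(4π²) = 0.693.
x² − cx + L²/12 = 0 → x = (c − √(c² − L²/3))/2 = 0.03283 m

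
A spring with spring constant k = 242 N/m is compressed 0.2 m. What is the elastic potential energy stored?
PE = ½kx² = ½×242×0.2² = 4.84 J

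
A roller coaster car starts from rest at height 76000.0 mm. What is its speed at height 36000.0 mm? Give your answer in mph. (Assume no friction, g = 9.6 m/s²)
mgh₁ = ½mv₂² + mgh₂ → v₂ = √(2g(h₁−h₂)) = √(2×9.6×(76−36)) = 27.71 m/s = 61.99 mph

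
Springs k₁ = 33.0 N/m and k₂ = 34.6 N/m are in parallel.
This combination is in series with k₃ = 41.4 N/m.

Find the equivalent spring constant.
k₁₂ = k₁ + k₂ = 67.6 N/m (parallel)
1/k_eq = 1/k₁₂ + 1/k₃ → k_eq = 25.68 N/m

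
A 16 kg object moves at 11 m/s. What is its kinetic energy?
KE = ½mv² = ½×16×11² = 968.0 J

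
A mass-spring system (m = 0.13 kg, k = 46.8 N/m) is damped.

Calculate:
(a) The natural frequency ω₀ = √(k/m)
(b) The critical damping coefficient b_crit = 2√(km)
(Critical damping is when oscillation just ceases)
ω₀ = √(k/m) = √(46.8/0.13) = 18.97 rad/s
b_crit = 2√(km) = 2√(46.8×0.13) = 4.933 kg/s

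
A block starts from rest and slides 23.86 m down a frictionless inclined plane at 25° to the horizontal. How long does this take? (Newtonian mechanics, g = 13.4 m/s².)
a = g sin(θ) = 13.4 × sin(25°) = 5.66 m/s²
t = √(2d/a) = √(2 × 23.86 / 5.66) = 2.9 s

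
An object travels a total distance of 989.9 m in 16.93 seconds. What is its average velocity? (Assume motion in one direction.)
v_avg = Δd / Δt = 989.9 / 16.93 = 58.47 m/s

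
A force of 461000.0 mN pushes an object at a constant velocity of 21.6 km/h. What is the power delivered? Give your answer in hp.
P = Fv = 461 N × 6 m/s = 2766 W = 3.709 hp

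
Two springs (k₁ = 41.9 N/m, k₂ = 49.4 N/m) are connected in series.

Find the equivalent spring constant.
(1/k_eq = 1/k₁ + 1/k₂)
1/k_eq = 1/41.9 + 1/49.4 = 0.044109; k_eq = 22.67 N/m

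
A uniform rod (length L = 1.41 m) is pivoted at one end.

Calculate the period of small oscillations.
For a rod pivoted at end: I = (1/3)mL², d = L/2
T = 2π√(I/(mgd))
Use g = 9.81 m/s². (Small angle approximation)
I/m = (1/3)L² = 0.6627 m²; d = L/2 = 0.705 m
T = 2π√(I/(mgd)) = 2π√(0.6627/(9.81×0.705)) = 1.945 s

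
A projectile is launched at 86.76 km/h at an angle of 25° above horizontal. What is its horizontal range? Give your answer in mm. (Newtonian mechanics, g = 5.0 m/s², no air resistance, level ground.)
R = v₀² sin(2θ) / g (with unit conversion) = 88990.0 mm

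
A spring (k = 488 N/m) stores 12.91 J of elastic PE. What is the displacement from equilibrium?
PE = ½kx² → x = √(2PE/k) = √(2×12.91/488) = 0.23 m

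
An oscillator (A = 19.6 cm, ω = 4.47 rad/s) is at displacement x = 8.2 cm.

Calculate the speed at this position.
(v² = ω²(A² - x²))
v = ω√(A² − x²) = 4.47×√(0.196² − 0.082²) = 0.7958 m/s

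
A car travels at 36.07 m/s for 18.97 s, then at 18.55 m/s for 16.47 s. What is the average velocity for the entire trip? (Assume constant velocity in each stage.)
d₁ = v₁t₁ = 36.07 × 18.97 = 684.248 m
d₂ = v₂t₂ = 18.55 × 16.47 = 305.519 m
d_total = 989.77 m, t_total = 35.44 s
v_avg = d_total/t_total = 989.77/35.44 = 27.93 m/s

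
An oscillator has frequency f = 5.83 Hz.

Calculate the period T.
T = 1/f = 1/5.83 = 0.1715 s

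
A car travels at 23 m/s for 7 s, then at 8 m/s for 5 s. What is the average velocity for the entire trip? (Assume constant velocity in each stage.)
d₁ = v₁t₁ = 23 × 7 = 161 m
d₂ = v₂t₂ = 8 × 5 = 40 m
d_total = 201 m, t_total = 12 s
v_avg = d_total/t_total = 201/12 = 16.75 m/s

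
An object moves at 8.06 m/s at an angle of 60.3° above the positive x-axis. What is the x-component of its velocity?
vₓ = v cos(θ) = 8.06 × cos(60.3°) = 3.99 m/s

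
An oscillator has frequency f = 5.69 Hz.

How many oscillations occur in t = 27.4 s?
n = f×t = 5.69×27.4 = 155.9 oscillations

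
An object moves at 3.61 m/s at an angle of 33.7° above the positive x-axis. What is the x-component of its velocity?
vₓ = v cos(θ) = 3.61 × cos(33.7°) = 3.0 m/s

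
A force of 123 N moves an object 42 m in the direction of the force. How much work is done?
W = Fd = 123×42 = 5166.0 J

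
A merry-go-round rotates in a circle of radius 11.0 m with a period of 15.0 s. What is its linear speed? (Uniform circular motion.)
v = 2πr/T = 2π×11.0/15.0 = 4.61 m/s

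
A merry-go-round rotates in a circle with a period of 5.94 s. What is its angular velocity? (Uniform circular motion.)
ω = 2π/T = 2π/5.94 = 1.0578 rad/s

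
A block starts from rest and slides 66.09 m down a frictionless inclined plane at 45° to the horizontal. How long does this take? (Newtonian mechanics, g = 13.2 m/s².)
a = g sin(θ) = 13.2 × sin(45°) = 9.33 m/s²
t = √(2d/a) = √(2 × 66.09 / 9.33) = 3.76 s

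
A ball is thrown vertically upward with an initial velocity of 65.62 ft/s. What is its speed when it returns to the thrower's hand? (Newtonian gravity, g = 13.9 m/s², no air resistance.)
By conservation of energy, the ball returns at the same speed = 65.62 ft/s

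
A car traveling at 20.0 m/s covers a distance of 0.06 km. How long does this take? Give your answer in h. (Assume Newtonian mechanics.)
t = d/v (with unit conversion) = 0.0008333 h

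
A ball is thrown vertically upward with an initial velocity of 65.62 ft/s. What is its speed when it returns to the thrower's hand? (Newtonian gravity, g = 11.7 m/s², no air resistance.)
By conservation of energy, the ball returns at the same speed = 65.62 ft/s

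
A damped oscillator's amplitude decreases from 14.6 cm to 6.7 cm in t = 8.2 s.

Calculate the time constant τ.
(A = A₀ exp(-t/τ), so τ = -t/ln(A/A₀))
A/A₀ = 6.7/14.6 = 0.4589; ln(A/A₀) = -0.7789
τ = −t/ln(A/A₀) = −8.2/-0.7789 = 10.53 s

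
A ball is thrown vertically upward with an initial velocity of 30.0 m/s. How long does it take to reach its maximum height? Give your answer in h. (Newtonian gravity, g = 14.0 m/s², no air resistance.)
t_up = v₀/g (with unit conversion) = 0.0005952 h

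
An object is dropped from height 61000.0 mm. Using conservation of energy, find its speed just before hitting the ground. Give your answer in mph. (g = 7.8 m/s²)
mgh = ½mv² → v = √(2gh) = √(2×7.8×61) = 30.85 m/s = 69.01 mph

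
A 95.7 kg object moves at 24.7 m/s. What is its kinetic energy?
KE = ½mv² = ½×95.7×24.7² = 29192.81 J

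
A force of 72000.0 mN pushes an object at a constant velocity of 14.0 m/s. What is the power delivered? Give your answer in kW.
P = Fv = 72 N × 14 m/s = 1008 W = 1.008 kW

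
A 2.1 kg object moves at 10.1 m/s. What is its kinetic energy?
KE = ½mv² = ½×2.1×10.1² = 107.1105 J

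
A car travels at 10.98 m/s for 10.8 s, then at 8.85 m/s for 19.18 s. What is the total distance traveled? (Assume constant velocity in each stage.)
d₁ = v₁t₁ = 10.98 × 10.8 = 118.584 m
d₂ = v₂t₂ = 8.85 × 19.18 = 169.743 m
d_total = 118.584 + 169.743 = 288.33 m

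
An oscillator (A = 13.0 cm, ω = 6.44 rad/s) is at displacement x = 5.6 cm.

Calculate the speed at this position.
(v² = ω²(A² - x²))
v = ω√(A² − x²) = 6.44×√(0.13² − 0.056²) = 0.7555 m/s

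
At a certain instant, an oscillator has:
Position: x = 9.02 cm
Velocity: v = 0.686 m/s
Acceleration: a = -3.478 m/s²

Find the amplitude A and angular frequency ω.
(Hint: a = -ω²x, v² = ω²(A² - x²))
a = −ω²x → ω = √(|a|/x) = √(3.478/0.0902) = 6.21 rad/s
v² = ω²(A² − x²) → A = √(x² + v²/ω²) = √(0.0902² + 0.686²/6.21²) = 0.1426 m = 14.26 cm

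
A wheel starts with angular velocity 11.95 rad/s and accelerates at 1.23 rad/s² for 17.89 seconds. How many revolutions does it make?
θ = ω₀t + ½αt² = 11.95×17.89 + ½×1.23×17.89² = 410.62 rad
Revolutions = θ/(2π) = 410.62/(2π) = 65.35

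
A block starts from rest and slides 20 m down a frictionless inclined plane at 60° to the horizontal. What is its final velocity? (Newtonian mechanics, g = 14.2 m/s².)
a = g sin(θ) = 14.2 × sin(60°) = 12.3 m/s²
v = √(2ad) = √(2 × 12.3 × 20) = 22.18 m/s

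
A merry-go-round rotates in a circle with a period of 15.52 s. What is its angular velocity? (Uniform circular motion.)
ω = 2π/T = 2π/15.52 = 0.4048 rad/s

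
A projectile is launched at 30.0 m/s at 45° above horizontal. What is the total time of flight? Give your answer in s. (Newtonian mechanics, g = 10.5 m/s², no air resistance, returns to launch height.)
T = 2v₀sin(θ)/g = 4.041 s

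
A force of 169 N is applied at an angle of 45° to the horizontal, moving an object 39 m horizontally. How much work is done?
W = Fd cosθ = 169×39×cos(45°) = 4660.5 J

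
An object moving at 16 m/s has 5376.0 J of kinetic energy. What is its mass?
KE = ½mv² → m = 2KE/v² = 2×5376.0/16² = 42.0 kg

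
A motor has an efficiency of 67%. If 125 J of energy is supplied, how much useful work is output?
W_out = η × W_in = 0.67 × 125 = 83.75 J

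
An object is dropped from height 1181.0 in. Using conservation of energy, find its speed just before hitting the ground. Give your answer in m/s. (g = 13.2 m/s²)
mgh = ½mv² → v = √(2gh) = √(2×13.2×30) = 28.14 m/s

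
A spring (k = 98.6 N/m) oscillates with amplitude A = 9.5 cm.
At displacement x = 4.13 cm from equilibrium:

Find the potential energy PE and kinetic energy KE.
E_total = ½kA² = ½×98.6×(0.095)² = 0.4449 J
PE = ½kx² = ½×98.6×(0.0413)² = 0.08409 J
KE = E_total − PE = 0.3608 J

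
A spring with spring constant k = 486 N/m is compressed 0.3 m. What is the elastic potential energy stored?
PE = ½kx² = ½×486×0.3² = 21.87 J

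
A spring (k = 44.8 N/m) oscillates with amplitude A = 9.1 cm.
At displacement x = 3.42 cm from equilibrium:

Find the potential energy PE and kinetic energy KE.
E_total = ½kA² = ½×44.8×(0.091)² = 0.1855 J
PE = ½kx² = ½×44.8×(0.0342)² = 0.0262 J
KE = E_total − PE = 0.1593 J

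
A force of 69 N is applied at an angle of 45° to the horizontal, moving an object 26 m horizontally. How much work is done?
W = Fd cosθ = 69×26×cos(45°) = 1268.5 J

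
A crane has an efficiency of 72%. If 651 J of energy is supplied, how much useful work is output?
W_out = η × W_in = 0.72 × 651 = 468.72 J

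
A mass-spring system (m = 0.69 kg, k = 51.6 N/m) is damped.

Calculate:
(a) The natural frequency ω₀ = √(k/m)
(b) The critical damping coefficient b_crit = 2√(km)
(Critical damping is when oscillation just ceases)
ω₀ = √(k/m) = √(51.6/0.69) = 8.648 rad/s
b_crit = 2√(km) = 2√(51.6×0.69) = 11.93 kg/s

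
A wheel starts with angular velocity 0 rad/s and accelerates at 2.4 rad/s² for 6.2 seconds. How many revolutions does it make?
θ = ω₀t + ½αt² = 0×6.2 + ½×2.4×6.2² = 46.13 rad
Revolutions = θ/(2π) = 46.13/(2π) = 7.34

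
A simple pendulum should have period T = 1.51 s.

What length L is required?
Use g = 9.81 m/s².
T = 2π√(L/g) → L = g(T/2π)² = 9.81×(1.51/2π)² = 0.5666 m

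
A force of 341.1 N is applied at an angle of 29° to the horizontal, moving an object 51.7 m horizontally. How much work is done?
W = Fd cosθ = 341.1×51.7×cos(29°) = 15424.0 J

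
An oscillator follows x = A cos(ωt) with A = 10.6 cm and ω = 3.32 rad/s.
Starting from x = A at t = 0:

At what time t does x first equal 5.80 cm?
cos(ωt) = x/A = 5.8/10.6 = 0.5472
ωt = arccos(0.5472) = 0.9918 rad
t = 0.9918/3.32 = 0.2987 s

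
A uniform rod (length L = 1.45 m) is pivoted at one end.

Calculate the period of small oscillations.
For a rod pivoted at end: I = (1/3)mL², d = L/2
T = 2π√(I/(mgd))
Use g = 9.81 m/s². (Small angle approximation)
I/m = (1/3)L² = 0.7008 m²; d = L/2 = 0.725 m
T = 2π√(I/(mgd)) = 2π√(0.7008/(9.81×0.725)) = 1.972 s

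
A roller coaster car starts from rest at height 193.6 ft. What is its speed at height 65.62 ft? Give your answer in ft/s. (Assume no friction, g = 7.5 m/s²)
mgh₁ = ½mv₂² + mgh₂ → v₂ = √(2g(h₁−h₂)) = √(2×7.5×(59.01−20)) = 24.19 m/s = 79.36 ft/s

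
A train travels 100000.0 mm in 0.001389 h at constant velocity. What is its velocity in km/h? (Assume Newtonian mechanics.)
v = d/t (with unit conversion) = 71.99 km/h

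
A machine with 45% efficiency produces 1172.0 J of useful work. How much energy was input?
W_in = W_out/η = 1172.0/0.45 = 2604.4 J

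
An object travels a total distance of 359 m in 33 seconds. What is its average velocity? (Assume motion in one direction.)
v_avg = Δd / Δt = 359 / 33 = 10.88 m/s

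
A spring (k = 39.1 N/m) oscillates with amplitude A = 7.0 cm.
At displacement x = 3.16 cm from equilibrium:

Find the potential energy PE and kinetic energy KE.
E_total = ½kA² = ½×39.1×(0.07)² = 0.0958 J
PE = ½kx² = ½×39.1×(0.0316)² = 0.01952 J
KE = E_total − PE = 0.07627 J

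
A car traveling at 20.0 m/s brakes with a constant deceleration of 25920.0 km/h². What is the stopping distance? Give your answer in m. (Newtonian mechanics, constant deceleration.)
d = v₀² / (2a) (with unit conversion) = 100.0 m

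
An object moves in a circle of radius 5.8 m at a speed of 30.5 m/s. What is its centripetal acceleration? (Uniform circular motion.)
a_c = v²/r = 30.5²/5.8 = 930.25/5.8 = 160.39 m/s²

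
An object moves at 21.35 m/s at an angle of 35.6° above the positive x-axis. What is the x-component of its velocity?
vₓ = v cos(θ) = 21.35 × cos(35.6°) = 17.36 m/s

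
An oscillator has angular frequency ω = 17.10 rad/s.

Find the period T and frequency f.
T = 2π/ω = 2π/17.1 = 0.3674 s; f = ω/2π = 2.722 Hz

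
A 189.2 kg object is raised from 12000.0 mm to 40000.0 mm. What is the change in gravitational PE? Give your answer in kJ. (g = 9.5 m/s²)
ΔPE = mg(h₂ − h₁) = 189.2 kg × 9.5 m/s² × (40 − 12) m = 5.033e+04 J = 50.33 kJ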